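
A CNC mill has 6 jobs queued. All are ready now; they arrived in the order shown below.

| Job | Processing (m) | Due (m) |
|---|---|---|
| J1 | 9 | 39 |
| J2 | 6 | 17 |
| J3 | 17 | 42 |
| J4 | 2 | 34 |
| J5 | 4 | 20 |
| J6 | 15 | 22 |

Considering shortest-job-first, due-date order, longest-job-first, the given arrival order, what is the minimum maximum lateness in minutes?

SPT (increasing processing time): J4 J5 J2 J1 J6 J3.
J4: 0→2, due 34, lateness -32
J5: 2→6, due 20, lateness -14
J2: 6→12, due 17, lateness -5
J1: 12→21, due 39, lateness -18
J6: 21→36, due 22, lateness 14
J3: 36→53, due 42, lateness 11
Maximum = 14.
EDD (increasing due date): J2 J5 J6 J4 J1 J3.
J2: 0→6, due 17, lateness -11
J5: 6→10, due 20, lateness -10
J6: 10→25, due 22, lateness 3
J4: 25→27, due 34, lateness -7
J1: 27→36, due 39, lateness -3
J3: 36→53, due 42, lateness 11
Maximum = 11.
LPT (decreasing processing time): J3 J6 J1 J2 J5 J4.
J3: 0→17, due 42, lateness -25
J6: 17→32, due 22, lateness 10
J1: 32→41, due 39, lateness 2
J2: 41→47, due 17, lateness 30
J5: 47→51, due 20, lateness 31
J4: 51→53, due 34, lateness 19
Maximum = 31.
FIFO (arrival order): J1 J2 J3 J4 J5 J6.
J1: 0→9, due 39, lateness -30
J2: 9→15, due 17, lateness -2
J3: 15→32, due 42, lateness -10
J4: 32→34, due 34, lateness 0
J5: 34→38, due 20, lateness 18
J6: 38→53, due 22, lateness 31
Maximum = 31.
SPT 14, EDD 11, LPT 31, FIFO 31 → minimum 11.

11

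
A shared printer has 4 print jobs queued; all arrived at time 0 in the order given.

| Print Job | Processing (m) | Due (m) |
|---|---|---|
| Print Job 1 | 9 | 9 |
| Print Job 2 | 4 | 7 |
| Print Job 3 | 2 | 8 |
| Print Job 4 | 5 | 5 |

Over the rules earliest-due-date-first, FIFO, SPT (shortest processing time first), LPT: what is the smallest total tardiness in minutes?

EDD (increasing due date): Print Job 4 Print Job 2 Print Job 3 Print Job 1.
Print Job 4: 0→5, due 5, tardiness 0
Print Job 2: 5→9, due 7, tardiness 2
Print Job 3: 9→11, due 8, tardiness 3
Print Job 1: 11→20, due 9, tardiness 11
Sum = 0+2+3+11 = 16.
FIFO (arrival order): Print Job 1 Print Job 2 Print Job 3 Print Job 4.
Print Job 1: 0→9, due 9, tardiness 0
Print Job 2: 9→13, due 7, tardiness 6
Print Job 3: 13→15, due 8, tardiness 7
Print Job 4: 15→20, due 5, tardiness 15
Sum = 0+6+7+15 = 28.
SPT (increasing processing time): Print Job 3 Print Job 2 Print Job 4 Print Job 1.
Print Job 3: 0→2, due 8, tardiness 0
Print Job 2: 2→6, due 7, tardiness 0
Print Job 4: 6→11, due 5, tardiness 6
Print Job 1: 11→20, due 9, tardiness 11
Sum = 0+0+6+11 = 17.
LPT (decreasing processing time): Print Job 1 Print Job 4 Print Job 2 Print Job 3.
Print Job 1: 0→9, due 9, tardiness 0
Print Job 4: 9→14, due 5, tardiness 9
Print Job 2: 14→18, due 7, tardiness 11
Print Job 3: 18→20, due 8, tardiness 12
Sum = 0+9+11+12 = 32.
EDD 16, FIFO 28, SPT 17, LPT 32 → minimum 16.

16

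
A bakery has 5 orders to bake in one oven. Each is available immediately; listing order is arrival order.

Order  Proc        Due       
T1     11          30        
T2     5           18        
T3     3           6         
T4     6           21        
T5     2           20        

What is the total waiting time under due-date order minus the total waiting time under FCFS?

EDD (increasing due date): T3 T2 T5 T4 T1.
T3: waits 0, runs 0→3
T2: waits 3, runs 3→8
T5: waits 8, runs 8→10
T4: waits 10, runs 10→16
T1: waits 16, runs 16→27
Sum = 0+3+8+10+16 = 37.
FIFO (arrival order): T1 T2 T3 T4 T5.
T1: waits 0, runs 0→11
T2: waits 11, runs 11→16
T3: waits 16, runs 16→19
T4: waits 19, runs 19→25
T5: waits 25, runs 25→27
Sum = 0+11+16+19+25 = 71.
Difference = 37 − 71 = -34.

-34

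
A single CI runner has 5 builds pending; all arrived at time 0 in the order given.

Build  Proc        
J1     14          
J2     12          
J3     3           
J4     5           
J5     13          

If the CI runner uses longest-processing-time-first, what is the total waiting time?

LPT (decreasing processing time): J1 J5 J2 J4 J3.
J1: waits 0, runs 0→14
J5: waits 14, runs 14→27
J2: waits 27, runs 27→39
J4: waits 39, runs 39→44
J3: waits 44, runs 44→47
Sum = 0+14+27+39+44 = 124.

124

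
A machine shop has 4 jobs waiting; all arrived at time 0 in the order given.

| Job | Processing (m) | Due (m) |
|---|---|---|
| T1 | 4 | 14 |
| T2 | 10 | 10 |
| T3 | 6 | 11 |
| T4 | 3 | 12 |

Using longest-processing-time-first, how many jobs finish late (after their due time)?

3

LPT (decreasing processing time): T2 T3 T1 T4.
T2: 0→10, due 10, tardiness 0
T3: 10→16, due 11, tardiness 5
T1: 16→20, due 14, tardiness 6
T4: 20→23, due 12, tardiness 11
Late jobs: 3.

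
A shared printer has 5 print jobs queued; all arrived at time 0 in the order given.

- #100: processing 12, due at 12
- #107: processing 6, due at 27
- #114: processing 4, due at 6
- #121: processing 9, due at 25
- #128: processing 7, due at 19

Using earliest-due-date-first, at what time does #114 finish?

4

EDD (increasing due date): #114 #100 #128 #121 #107.
#114: 0→4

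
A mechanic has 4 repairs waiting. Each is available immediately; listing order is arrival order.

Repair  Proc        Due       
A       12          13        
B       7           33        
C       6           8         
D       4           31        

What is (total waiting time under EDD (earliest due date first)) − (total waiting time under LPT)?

EDD (increasing due date): C A D B.
C: waits 0, runs 0→6
A: waits 6, runs 6→18
D: waits 18, runs 18→22
B: waits 22, runs 22→29
Sum = 0+6+18+22 = 46.
LPT (decreasing processing time): A B C D.
A: waits 0, runs 0→12
B: waits 12, runs 12→19
C: waits 19, runs 19→25
D: waits 25, runs 25→29
Sum = 0+12+19+25 = 56.
Difference = 46 − 56 = -10.

-10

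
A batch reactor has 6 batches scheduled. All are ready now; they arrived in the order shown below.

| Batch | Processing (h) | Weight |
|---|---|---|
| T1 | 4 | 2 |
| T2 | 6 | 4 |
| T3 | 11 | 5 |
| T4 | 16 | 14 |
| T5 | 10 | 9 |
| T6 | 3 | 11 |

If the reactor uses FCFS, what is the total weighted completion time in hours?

1644

FIFO (arrival order): T1 T2 T3 T4 T5 T6.
T1: finishes 4, weight 2, w·C = 8
T2: finishes 10, weight 4, w·C = 40
T3: finishes 21, weight 5, w·C = 105
T4: finishes 37, weight 14, w·C = 518
T5: finishes 47, weight 9, w·C = 423
T6: finishes 50, weight 11, w·C = 550
Sum = 8+40+105+518+423+550 = 1644.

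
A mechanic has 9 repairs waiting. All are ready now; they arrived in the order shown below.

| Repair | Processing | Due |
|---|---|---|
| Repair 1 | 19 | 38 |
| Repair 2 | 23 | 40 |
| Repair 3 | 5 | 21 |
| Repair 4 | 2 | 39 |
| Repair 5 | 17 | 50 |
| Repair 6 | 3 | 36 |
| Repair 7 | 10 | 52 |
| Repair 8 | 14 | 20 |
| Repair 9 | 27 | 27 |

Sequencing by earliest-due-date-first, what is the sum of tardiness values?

EDD (increasing due date): Repair 8 Repair 3 Repair 9 Repair 6 Repair 1 Repair 4 Repair 2 Repair 5 Repair 7.
Repair 8: 0→14, due 20, tardiness 0
Repair 3: 14→19, due 21, tardiness 0
Repair 9: 19→46, due 27, tardiness 19
Repair 6: 46→49, due 36, tardiness 13
Repair 1: 49→68, due 38, tardiness 30
Repair 4: 68→70, due 39, tardiness 31
Repair 2: 70→93, due 40, tardiness 53
Repair 5: 93→110, due 50, tardiness 60
Repair 7: 110→120, due 52, tardiness 68
Sum = 0+0+19+13+30+31+53+60+68 = 274.

274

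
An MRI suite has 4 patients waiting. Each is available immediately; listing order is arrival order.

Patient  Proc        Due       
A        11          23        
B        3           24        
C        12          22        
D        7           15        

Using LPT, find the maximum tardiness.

LPT (decreasing processing time): C A D B.
C: 0→12, due 22, tardiness 0
A: 12→23, due 23, tardiness 0
D: 23→30, due 15, tardiness 15
B: 30→33, due 24, tardiness 9
Maximum = 15.

15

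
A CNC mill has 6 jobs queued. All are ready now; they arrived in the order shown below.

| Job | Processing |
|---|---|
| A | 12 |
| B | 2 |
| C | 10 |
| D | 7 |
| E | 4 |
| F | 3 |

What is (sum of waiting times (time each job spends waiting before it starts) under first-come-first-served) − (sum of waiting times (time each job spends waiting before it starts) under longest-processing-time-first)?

-16

FIFO (arrival order): A B C D E F.
A: waits 0, runs 0→12
B: waits 12, runs 12→14
C: waits 14, runs 14→24
D: waits 24, runs 24→31
E: waits 31, runs 31→35
F: waits 35, runs 35→38
Sum = 0+12+14+24+31+35 = 116.
LPT (decreasing processing time): A C D E F B.
A: waits 0, runs 0→12
C: waits 12, runs 12→22
D: waits 22, runs 22→29
E: waits 29, runs 29→33
F: waits 33, runs 33→36
B: waits 36, runs 36→38
Sum = 0+12+22+29+33+36 = 132.
Difference = 116 − 132 = -16.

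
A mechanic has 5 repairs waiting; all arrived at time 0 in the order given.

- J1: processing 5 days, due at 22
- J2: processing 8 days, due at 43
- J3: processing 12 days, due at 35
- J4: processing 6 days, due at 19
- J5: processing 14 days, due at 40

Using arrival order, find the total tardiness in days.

17

FIFO (arrival order): J1 J2 J3 J4 J5.
J1: 0→5, due 22, tardiness 0
J2: 5→13, due 43, tardiness 0
J3: 13→25, due 35, tardiness 0
J4: 25→31, due 19, tardiness 12
J5: 31→45, due 40, tardiness 5
Sum = 0+0+0+12+5 = 17.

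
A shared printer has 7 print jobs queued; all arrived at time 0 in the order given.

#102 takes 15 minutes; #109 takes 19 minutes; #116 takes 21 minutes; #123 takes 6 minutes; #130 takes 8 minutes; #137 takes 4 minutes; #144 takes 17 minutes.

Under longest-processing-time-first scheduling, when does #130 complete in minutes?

LPT (decreasing processing time): #116 #109 #144 #102 #130 #123 #137.
#116: 0→21
#109: 21→40
#144: 40→57
#102: 57→72
#130: 72→80

80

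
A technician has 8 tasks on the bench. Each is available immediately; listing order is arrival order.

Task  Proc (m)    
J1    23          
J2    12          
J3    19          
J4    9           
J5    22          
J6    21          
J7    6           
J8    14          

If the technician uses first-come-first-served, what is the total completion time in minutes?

FIFO (arrival order): J1 J2 J3 J4 J5 J6 J7 J8.
J1: 0→23
J2: 23→35
J3: 35→54
J4: 54→63
J5: 63→85
J6: 85→106
J7: 106→112
J8: 112→126
Sum = 23+35+54+63+85+106+112+126 = 604.

604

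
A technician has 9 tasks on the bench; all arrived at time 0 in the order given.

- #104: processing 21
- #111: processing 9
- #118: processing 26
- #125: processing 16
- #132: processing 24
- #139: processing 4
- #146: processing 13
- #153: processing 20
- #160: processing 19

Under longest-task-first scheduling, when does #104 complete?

71

LPT (decreasing processing time): #118 #132 #104 #153 #160 #125 #146 #111 #139.
#118: 0→26
#132: 26→50
#104: 50→71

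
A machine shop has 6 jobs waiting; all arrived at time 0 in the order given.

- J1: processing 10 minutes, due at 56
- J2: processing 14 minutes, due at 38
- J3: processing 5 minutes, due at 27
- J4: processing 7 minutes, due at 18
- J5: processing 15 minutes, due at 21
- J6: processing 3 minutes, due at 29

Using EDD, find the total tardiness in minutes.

8

EDD (increasing due date): J4 J5 J3 J6 J2 J1.
J4: 0→7, due 18, tardiness 0
J5: 7→22, due 21, tardiness 1
J3: 22→27, due 27, tardiness 0
J6: 27→30, due 29, tardiness 1
J2: 30→44, due 38, tardiness 6
J1: 44→54, due 56, tardiness 0
Sum = 0+1+0+1+6+0 = 8.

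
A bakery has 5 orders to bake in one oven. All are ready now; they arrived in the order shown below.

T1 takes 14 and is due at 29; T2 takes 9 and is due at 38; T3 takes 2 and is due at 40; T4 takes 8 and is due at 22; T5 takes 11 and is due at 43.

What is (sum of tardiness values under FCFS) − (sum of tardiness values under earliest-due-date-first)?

FIFO (arrival order): T1 T2 T3 T4 T5.
T1: 0→14, due 29, tardiness 0
T2: 14→23, due 38, tardiness 0
T3: 23→25, due 40, tardiness 0
T4: 25→33, due 22, tardiness 11
T5: 33→44, due 43, tardiness 1
Sum = 0+0+0+11+1 = 12.
EDD (increasing due date): T4 T1 T2 T3 T5.
T4: 0→8, due 22, tardiness 0
T1: 8→22, due 29, tardiness 0
T2: 22→31, due 38, tardiness 0
T3: 31→33, due 40, tardiness 0
T5: 33→44, due 43, tardiness 1
Sum = 0+0+0+0+1 = 1.
Difference = 12 − 1 = 11.

11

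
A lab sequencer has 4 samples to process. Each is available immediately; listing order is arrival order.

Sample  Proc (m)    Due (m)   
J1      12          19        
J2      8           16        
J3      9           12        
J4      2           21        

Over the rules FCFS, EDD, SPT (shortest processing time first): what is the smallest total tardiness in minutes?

FIFO (arrival order): J1 J2 J3 J4.
J1: 0→12, due 19, tardiness 0
J2: 12→20, due 16, tardiness 4
J3: 20→29, due 12, tardiness 17
J4: 29→31, due 21, tardiness 10
Sum = 0+4+17+10 = 31.
EDD (increasing due date): J3 J2 J1 J4.
J3: 0→9, due 12, tardiness 0
J2: 9→17, due 16, tardiness 1
J1: 17→29, due 19, tardiness 10
J4: 29→31, due 21, tardiness 10
Sum = 0+1+10+10 = 21.
SPT (increasing processing time): J4 J2 J3 J1.
J4: 0→2, due 21, tardiness 0
J2: 2→10, due 16, tardiness 0
J3: 10→19, due 12, tardiness 7
J1: 19→31, due 19, tardiness 12
Sum = 0+0+7+12 = 19.
FIFO 31, EDD 21, SPT 19 → minimum 19.

19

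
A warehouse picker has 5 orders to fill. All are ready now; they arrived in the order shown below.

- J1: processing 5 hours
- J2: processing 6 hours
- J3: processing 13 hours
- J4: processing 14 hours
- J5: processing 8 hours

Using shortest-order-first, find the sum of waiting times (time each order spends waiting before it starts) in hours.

SPT (increasing processing time): J1 J2 J5 J3 J4.
J1: waits 0, runs 0→5
J2: waits 5, runs 5→11
J5: waits 11, runs 11→19
J3: waits 19, runs 19→32
J4: waits 32, runs 32→46
Sum = 0+5+11+19+32 = 67.

67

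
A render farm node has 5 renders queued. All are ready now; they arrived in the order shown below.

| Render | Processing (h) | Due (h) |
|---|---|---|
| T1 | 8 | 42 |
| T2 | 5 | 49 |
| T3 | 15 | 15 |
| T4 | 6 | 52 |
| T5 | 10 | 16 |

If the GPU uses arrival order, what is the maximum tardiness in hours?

FIFO (arrival order): T1 T2 T3 T4 T5.
T1: 0→8, due 42, tardiness 0
T2: 8→13, due 49, tardiness 0
T3: 13→28, due 15, tardiness 13
T4: 28→34, due 52, tardiness 0
T5: 34→44, due 16, tardiness 28
Maximum = 28.

28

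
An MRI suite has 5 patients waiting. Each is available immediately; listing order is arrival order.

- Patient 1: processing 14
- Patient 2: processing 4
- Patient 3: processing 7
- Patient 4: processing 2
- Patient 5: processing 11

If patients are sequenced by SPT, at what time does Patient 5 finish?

24

SPT (increasing processing time): Patient 4 Patient 2 Patient 3 Patient 5 Patient 1.
Patient 4: 0→2
Patient 2: 2→6
Patient 3: 6→13
Patient 5: 13→24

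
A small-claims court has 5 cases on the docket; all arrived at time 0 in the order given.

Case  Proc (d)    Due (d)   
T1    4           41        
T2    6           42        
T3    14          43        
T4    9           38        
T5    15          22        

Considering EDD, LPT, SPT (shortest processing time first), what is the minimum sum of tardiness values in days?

EDD (increasing due date): T5 T4 T1 T2 T3.
T5: 0→15, due 22, tardiness 0
T4: 15→24, due 38, tardiness 0
T1: 24→28, due 41, tardiness 0
T2: 28→34, due 42, tardiness 0
T3: 34→48, due 43, tardiness 5
Sum = 0+0+0+0+5 = 5.
LPT (decreasing processing time): T5 T3 T4 T2 T1.
T5: 0→15, due 22, tardiness 0
T3: 15→29, due 43, tardiness 0
T4: 29→38, due 38, tardiness 0
T2: 38→44, due 42, tardiness 2
T1: 44→48, due 41, tardiness 7
Sum = 0+0+0+2+7 = 9.
SPT (increasing processing time): T1 T2 T4 T3 T5.
T1: 0→4, due 41, tardiness 0
T2: 4→10, due 42, tardiness 0
T4: 10→19, due 38, tardiness 0
T3: 19→33, due 43, tardiness 0
T5: 33→48, due 22, tardiness 26
Sum = 0+0+0+0+26 = 26.
EDD 5, LPT 9, SPT 26 → minimum 5.

5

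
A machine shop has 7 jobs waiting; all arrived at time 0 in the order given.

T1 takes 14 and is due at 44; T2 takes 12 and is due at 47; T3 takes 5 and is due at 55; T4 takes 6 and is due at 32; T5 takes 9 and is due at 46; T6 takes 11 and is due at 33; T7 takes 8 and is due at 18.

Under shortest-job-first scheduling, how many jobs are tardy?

SPT (increasing processing time): T3 T4 T7 T5 T6 T2 T1.
T3: 0→5, due 55, tardiness 0
T4: 5→11, due 32, tardiness 0
T7: 11→19, due 18, tardiness 1
T5: 19→28, due 46, tardiness 0
T6: 28→39, due 33, tardiness 6
T2: 39→51, due 47, tardiness 4
T1: 51→65, due 44, tardiness 21
Late jobs: 4.

4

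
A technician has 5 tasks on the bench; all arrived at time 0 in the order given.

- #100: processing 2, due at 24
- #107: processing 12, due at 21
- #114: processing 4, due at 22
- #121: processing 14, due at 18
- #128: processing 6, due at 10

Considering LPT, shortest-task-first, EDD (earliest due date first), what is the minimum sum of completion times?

LPT (decreasing processing time): #121 #107 #128 #114 #100.
#121: 0→14
#107: 14→26
#128: 26→32
#114: 32→36
#100: 36→38
Sum = 14+26+32+36+38 = 146.
SPT (increasing processing time): #100 #114 #128 #107 #121.
#100: 0→2
#114: 2→6
#128: 6→12
#107: 12→24
#121: 24→38
Sum = 2+6+12+24+38 = 82.
EDD (increasing due date): #128 #121 #107 #114 #100.
#128: 0→6
#121: 6→20
#107: 20→32
#114: 32→36
#100: 36→38
Sum = 6+20+32+36+38 = 132.
LPT 146, SPT 82, EDD 132 → minimum 82.

82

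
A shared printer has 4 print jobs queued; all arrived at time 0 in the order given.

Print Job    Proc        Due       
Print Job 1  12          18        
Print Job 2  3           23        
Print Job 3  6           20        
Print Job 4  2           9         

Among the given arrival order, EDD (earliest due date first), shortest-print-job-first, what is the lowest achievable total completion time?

FIFO (arrival order): Print Job 1 Print Job 2 Print Job 3 Print Job 4.
Print Job 1: 0→12
Print Job 2: 12→15
Print Job 3: 15→21
Print Job 4: 21→23
Sum = 12+15+21+23 = 71.
EDD (increasing due date): Print Job 4 Print Job 1 Print Job 3 Print Job 2.
Print Job 4: 0→2
Print Job 1: 2→14
Print Job 3: 14→20
Print Job 2: 20→23
Sum = 2+14+20+23 = 59.
SPT (increasing processing time): Print Job 4 Print Job 2 Print Job 3 Print Job 1.
Print Job 4: 0→2
Print Job 2: 2→5
Print Job 3: 5→11
Print Job 1: 11→23
Sum = 2+5+11+23 = 41.
FIFO 71, EDD 59, SPT 41 → minimum 41.

41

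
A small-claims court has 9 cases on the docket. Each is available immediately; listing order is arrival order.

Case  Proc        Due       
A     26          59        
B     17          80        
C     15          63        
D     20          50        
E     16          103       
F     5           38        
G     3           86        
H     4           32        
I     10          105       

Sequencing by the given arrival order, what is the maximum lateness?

FIFO (arrival order): A B C D E F G H I.
A: 0→26, due 59, lateness -33
B: 26→43, due 80, lateness -37
C: 43→58, due 63, lateness -5
D: 58→78, due 50, lateness 28
E: 78→94, due 103, lateness -9
F: 94→99, due 38, lateness 61
G: 99→102, due 86, lateness 16
H: 102→106, due 32, lateness 74
I: 106→116, due 105, lateness 11
Maximum = 74.

74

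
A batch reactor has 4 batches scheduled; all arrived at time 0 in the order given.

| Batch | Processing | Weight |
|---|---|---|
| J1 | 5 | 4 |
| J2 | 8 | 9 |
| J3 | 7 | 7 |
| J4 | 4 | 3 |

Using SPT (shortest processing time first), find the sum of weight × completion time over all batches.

SPT (increasing processing time): J4 J1 J3 J2.
J4: finishes 4, weight 3, w·C = 12
J1: finishes 9, weight 4, w·C = 36
J3: finishes 16, weight 7, w·C = 112
J2: finishes 24, weight 9, w·C = 216
Sum = 12+36+112+216 = 376.

376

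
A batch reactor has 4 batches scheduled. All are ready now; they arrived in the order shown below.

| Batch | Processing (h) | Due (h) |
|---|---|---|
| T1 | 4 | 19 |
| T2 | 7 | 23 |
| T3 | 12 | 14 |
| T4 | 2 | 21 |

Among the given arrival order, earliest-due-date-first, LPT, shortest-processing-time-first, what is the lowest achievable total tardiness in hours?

2

FIFO (arrival order): T1 T2 T3 T4.
T1: 0→4, due 19, tardiness 0
T2: 4→11, due 23, tardiness 0
T3: 11→23, due 14, tardiness 9
T4: 23→25, due 21, tardiness 4
Sum = 0+0+9+4 = 13.
EDD (increasing due date): T3 T1 T4 T2.
T3: 0→12, due 14, tardiness 0
T1: 12→16, due 19, tardiness 0
T4: 16→18, due 21, tardiness 0
T2: 18→25, due 23, tardiness 2
Sum = 0+0+0+2 = 2.
LPT (decreasing processing time): T3 T2 T1 T4.
T3: 0→12, due 14, tardiness 0
T2: 12→19, due 23, tardiness 0
T1: 19→23, due 19, tardiness 4
T4: 23→25, due 21, tardiness 4
Sum = 0+0+4+4 = 8.
SPT (increasing processing time): T4 T1 T2 T3.
T4: 0→2, due 21, tardiness 0
T1: 2→6, due 19, tardiness 0
T2: 6→13, due 23, tardiness 0
T3: 13→25, due 14, tardiness 11
Sum = 0+0+0+11 = 11.
FIFO 13, EDD 2, LPT 8, SPT 11 → minimum 2.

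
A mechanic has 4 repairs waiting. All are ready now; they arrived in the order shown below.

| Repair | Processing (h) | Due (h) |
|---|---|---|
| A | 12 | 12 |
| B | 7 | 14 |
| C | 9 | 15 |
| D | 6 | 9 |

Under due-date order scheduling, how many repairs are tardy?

3

EDD (increasing due date): D A B C.
D: 0→6, due 9, tardiness 0
A: 6→18, due 12, tardiness 6
B: 18→25, due 14, tardiness 11
C: 25→34, due 15, tardiness 19
Late repairs: 3.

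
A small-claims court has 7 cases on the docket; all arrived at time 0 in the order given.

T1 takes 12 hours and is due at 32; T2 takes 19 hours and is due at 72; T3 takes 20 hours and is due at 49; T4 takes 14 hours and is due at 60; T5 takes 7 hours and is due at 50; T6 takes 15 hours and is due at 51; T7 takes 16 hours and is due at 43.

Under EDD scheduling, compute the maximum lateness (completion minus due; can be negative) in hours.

31

EDD (increasing due date): T1 T7 T3 T5 T6 T4 T2.
T1: 0→12, due 32, lateness -20
T7: 12→28, due 43, lateness -15
T3: 28→48, due 49, lateness -1
T5: 48→55, due 50, lateness 5
T6: 55→70, due 51, lateness 19
T4: 70→84, due 60, lateness 24
T2: 84→103, due 72, lateness 31
Maximum = 31.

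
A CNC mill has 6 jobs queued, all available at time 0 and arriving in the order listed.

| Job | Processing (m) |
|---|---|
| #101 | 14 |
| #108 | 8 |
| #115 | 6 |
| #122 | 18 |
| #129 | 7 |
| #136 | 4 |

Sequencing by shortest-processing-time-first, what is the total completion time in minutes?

152

SPT (increasing processing time): #136 #115 #129 #108 #101 #122.
#136: 0→4
#115: 4→10
#129: 10→17
#108: 17→25
#101: 25→39
#122: 39→57
Sum = 4+10+17+25+39+57 = 152.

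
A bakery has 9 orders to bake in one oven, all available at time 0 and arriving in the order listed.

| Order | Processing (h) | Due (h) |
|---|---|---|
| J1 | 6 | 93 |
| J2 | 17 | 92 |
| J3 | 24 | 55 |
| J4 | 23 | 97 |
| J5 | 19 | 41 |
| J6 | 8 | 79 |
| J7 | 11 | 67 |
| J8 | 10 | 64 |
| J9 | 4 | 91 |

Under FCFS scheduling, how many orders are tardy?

FIFO (arrival order): J1 J2 J3 J4 J5 J6 J7 J8 J9.
J1: 0→6, due 93, tardiness 0
J2: 6→23, due 92, tardiness 0
J3: 23→47, due 55, tardiness 0
J4: 47→70, due 97, tardiness 0
J5: 70→89, due 41, tardiness 48
J6: 89→97, due 79, tardiness 18
J7: 97→108, due 67, tardiness 41
J8: 108→118, due 64, tardiness 54
J9: 118→122, due 91, tardiness 31
Late orders: 5.

5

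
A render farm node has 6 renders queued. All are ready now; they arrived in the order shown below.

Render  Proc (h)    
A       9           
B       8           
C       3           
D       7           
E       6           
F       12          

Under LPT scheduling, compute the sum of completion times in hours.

LPT (decreasing processing time): F A B D E C.
F: 0→12
A: 12→21
B: 21→29
D: 29→36
E: 36→42
C: 42→45
Sum = 12+21+29+36+42+45 = 185.

185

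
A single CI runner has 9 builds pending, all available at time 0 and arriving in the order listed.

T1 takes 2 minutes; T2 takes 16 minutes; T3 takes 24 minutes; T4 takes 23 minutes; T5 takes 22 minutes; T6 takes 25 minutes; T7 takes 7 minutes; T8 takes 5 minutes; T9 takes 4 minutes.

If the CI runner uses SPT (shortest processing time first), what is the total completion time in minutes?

437

SPT (increasing processing time): T1 T9 T8 T7 T2 T5 T4 T3 T6.
T1: 0→2
T9: 2→6
T8: 6→11
T7: 11→18
T2: 18→34
T5: 34→56
T4: 56→79
T3: 79→103
T6: 103→128
Sum = 2+6+11+18+34+56+79+103+128 = 437.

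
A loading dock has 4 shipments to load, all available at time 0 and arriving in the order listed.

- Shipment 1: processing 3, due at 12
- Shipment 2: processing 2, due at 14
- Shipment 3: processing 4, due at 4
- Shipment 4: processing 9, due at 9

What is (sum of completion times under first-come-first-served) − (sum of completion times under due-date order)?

FIFO (arrival order): Shipment 1 Shipment 2 Shipment 3 Shipment 4.
Shipment 1: 0→3
Shipment 2: 3→5
Shipment 3: 5→9
Shipment 4: 9→18
Sum = 3+5+9+18 = 35.
EDD (increasing due date): Shipment 3 Shipment 4 Shipment 1 Shipment 2.
Shipment 3: 0→4
Shipment 4: 4→13
Shipment 1: 13→16
Shipment 2: 16→18
Sum = 4+13+16+18 = 51.
Difference = 35 − 51 = -16.

-16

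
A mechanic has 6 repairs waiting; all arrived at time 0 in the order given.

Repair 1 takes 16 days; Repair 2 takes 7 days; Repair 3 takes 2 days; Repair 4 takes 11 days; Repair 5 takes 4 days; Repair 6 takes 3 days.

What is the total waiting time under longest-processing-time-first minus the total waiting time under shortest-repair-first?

LPT (decreasing processing time): Repair 1 Repair 4 Repair 2 Repair 5 Repair 6 Repair 3.
Repair 1: waits 0, runs 0→16
Repair 4: waits 16, runs 16→27
Repair 2: waits 27, runs 27→34
Repair 5: waits 34, runs 34→38
Repair 6: waits 38, runs 38→41
Repair 3: waits 41, runs 41→43
Sum = 0+16+27+34+38+41 = 156.
SPT (increasing processing time): Repair 3 Repair 6 Repair 5 Repair 2 Repair 4 Repair 1.
Repair 3: waits 0, runs 0→2
Repair 6: waits 2, runs 2→5
Repair 5: waits 5, runs 5→9
Repair 2: waits 9, runs 9→16
Repair 4: waits 16, runs 16→27
Repair 1: waits 27, runs 27→43
Sum = 0+2+5+9+16+27 = 59.
Difference = 156 − 59 = 97.

97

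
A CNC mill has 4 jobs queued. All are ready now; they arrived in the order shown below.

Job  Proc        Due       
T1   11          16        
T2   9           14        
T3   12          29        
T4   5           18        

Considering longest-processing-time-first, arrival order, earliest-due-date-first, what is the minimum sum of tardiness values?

19

LPT (decreasing processing time): T3 T1 T2 T4.
T3: 0→12, due 29, tardiness 0
T1: 12→23, due 16, tardiness 7
T2: 23→32, due 14, tardiness 18
T4: 32→37, due 18, tardiness 19
Sum = 0+7+18+19 = 44.
FIFO (arrival order): T1 T2 T3 T4.
T1: 0→11, due 16, tardiness 0
T2: 11→20, due 14, tardiness 6
T3: 20→32, due 29, tardiness 3
T4: 32→37, due 18, tardiness 19
Sum = 0+6+3+19 = 28.
EDD (increasing due date): T2 T1 T4 T3.
T2: 0→9, due 14, tardiness 0
T1: 9→20, due 16, tardiness 4
T4: 20→25, due 18, tardiness 7
T3: 25→37, due 29, tardiness 8
Sum = 0+4+7+8 = 19.
LPT 44, FIFO 28, EDD 19 → minimum 19.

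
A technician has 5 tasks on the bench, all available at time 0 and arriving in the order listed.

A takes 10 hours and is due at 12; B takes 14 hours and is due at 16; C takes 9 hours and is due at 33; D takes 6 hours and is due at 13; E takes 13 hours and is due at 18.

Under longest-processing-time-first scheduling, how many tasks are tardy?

4

LPT (decreasing processing time): B E A C D.
B: 0→14, due 16, tardiness 0
E: 14→27, due 18, tardiness 9
A: 27→37, due 12, tardiness 25
C: 37→46, due 33, tardiness 13
D: 46→52, due 13, tardiness 39
Late tasks: 4.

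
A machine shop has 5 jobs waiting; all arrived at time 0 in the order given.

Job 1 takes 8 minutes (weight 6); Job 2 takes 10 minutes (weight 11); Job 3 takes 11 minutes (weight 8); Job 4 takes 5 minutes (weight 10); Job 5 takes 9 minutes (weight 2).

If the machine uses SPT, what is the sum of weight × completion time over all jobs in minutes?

868

SPT (increasing processing time): Job 4 Job 1 Job 5 Job 2 Job 3.
Job 4: finishes 5, weight 10, w·C = 50
Job 1: finishes 13, weight 6, w·C = 78
Job 5: finishes 22, weight 2, w·C = 44
Job 2: finishes 32, weight 11, w·C = 352
Job 3: finishes 43, weight 8, w·C = 344
Sum = 50+78+44+352+344 = 868.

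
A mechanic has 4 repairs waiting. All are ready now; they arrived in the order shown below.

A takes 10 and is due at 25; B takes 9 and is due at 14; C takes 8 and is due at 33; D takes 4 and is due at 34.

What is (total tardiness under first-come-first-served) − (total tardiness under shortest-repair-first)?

FIFO (arrival order): A B C D.
A: 0→10, due 25, tardiness 0
B: 10→19, due 14, tardiness 5
C: 19→27, due 33, tardiness 0
D: 27→31, due 34, tardiness 0
Sum = 0+5+0+0 = 5.
SPT (increasing processing time): D C B A.
D: 0→4, due 34, tardiness 0
C: 4→12, due 33, tardiness 0
B: 12→21, due 14, tardiness 7
A: 21→31, due 25, tardiness 6
Sum = 0+0+7+6 = 13.
Difference = 5 − 13 = -8.

-8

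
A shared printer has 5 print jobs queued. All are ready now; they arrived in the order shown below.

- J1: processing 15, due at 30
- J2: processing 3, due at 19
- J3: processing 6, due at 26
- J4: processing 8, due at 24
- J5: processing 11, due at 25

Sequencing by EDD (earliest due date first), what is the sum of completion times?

107

EDD (increasing due date): J2 J4 J5 J3 J1.
J2: 0→3
J4: 3→11
J5: 11→22
J3: 22→28
J1: 28→43
Sum = 3+11+22+28+43 = 107.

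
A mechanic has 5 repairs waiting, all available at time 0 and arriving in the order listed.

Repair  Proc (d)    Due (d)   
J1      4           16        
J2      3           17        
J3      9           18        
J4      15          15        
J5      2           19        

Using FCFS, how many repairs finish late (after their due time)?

2

FIFO (arrival order): J1 J2 J3 J4 J5.
J1: 0→4, due 16, tardiness 0
J2: 4→7, due 17, tardiness 0
J3: 7→16, due 18, tardiness 0
J4: 16→31, due 15, tardiness 16
J5: 31→33, due 19, tardiness 14
Late repairs: 2.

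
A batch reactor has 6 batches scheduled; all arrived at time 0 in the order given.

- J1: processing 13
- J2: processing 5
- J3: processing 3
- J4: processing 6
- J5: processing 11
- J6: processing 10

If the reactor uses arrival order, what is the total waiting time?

117

FIFO (arrival order): J1 J2 J3 J4 J5 J6.
J1: waits 0, runs 0→13
J2: waits 13, runs 13→18
J3: waits 18, runs 18→21
J4: waits 21, runs 21→27
J5: waits 27, runs 27→38
J6: waits 38, runs 38→48
Sum = 0+13+18+21+27+38 = 117.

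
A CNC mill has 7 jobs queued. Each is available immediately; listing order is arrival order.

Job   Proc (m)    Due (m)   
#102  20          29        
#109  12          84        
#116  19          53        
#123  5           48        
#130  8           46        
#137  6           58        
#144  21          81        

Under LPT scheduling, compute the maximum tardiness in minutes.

43

LPT (decreasing processing time): #144 #102 #116 #109 #130 #137 #123.
#144: 0→21, due 81, tardiness 0
#102: 21→41, due 29, tardiness 12
#116: 41→60, due 53, tardiness 7
#109: 60→72, due 84, tardiness 0
#130: 72→80, due 46, tardiness 34
#137: 80→86, due 58, tardiness 28
#123: 86→91, due 48, tardiness 43
Maximum = 43.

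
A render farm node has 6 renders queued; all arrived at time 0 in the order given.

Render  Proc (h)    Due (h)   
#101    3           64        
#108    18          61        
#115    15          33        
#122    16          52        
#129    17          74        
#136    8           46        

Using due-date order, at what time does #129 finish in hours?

EDD (increasing due date): #115 #136 #122 #108 #101 #129.
#115: 0→15
#136: 15→23
#122: 23→39
#108: 39→57
#101: 57→60
#129: 60→77

77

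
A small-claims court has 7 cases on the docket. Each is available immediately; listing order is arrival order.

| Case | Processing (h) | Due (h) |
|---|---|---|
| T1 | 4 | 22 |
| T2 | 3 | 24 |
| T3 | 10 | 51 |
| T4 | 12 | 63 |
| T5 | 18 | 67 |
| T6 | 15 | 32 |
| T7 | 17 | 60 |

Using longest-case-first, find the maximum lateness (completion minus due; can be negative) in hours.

LPT (decreasing processing time): T5 T7 T6 T4 T3 T1 T2.
T5: 0→18, due 67, lateness -49
T7: 18→35, due 60, lateness -25
T6: 35→50, due 32, lateness 18
T4: 50→62, due 63, lateness -1
T3: 62→72, due 51, lateness 21
T1: 72→76, due 22, lateness 54
T2: 76→79, due 24, lateness 55
Maximum = 55.

55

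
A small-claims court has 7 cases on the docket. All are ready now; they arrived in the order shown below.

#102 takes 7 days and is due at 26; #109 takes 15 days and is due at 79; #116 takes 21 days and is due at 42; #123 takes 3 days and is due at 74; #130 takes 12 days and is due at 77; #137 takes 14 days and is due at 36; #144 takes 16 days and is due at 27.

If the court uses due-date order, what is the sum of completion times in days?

347

EDD (increasing due date): #102 #144 #137 #116 #123 #130 #109.
#102: 0→7
#144: 7→23
#137: 23→37
#116: 37→58
#123: 58→61
#130: 61→73
#109: 73→88
Sum = 7+23+37+58+61+73+88 = 347.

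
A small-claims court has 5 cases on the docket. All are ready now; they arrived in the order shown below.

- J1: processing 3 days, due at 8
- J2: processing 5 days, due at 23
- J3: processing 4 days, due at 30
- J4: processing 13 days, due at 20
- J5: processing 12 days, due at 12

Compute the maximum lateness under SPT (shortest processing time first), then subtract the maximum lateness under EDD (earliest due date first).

7

SPT (increasing processing time): J1 J3 J2 J5 J4.
J1: 0→3, due 8, lateness -5
J3: 3→7, due 30, lateness -23
J2: 7→12, due 23, lateness -11
J5: 12→24, due 12, lateness 12
J4: 24→37, due 20, lateness 17
Maximum = 17.
EDD (increasing due date): J1 J5 J4 J2 J3.
J1: 0→3, due 8, lateness -5
J5: 3→15, due 12, lateness 3
J4: 15→28, due 20, lateness 8
J2: 28→33, due 23, lateness 10
J3: 33→37, due 30, lateness 7
Maximum = 10.
Difference = 17 − 10 = 7.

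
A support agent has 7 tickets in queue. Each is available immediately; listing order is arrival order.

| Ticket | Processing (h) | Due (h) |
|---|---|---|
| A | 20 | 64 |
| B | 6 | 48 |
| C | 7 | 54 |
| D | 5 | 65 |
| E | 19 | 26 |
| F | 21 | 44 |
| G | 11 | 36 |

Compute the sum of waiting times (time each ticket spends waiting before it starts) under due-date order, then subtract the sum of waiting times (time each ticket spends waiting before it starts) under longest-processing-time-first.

EDD (increasing due date): E G F B C A D.
E: waits 0, runs 0→19
G: waits 19, runs 19→30
F: waits 30, runs 30→51
B: waits 51, runs 51→57
C: waits 57, runs 57→64
A: waits 64, runs 64→84
D: waits 84, runs 84→89
Sum = 0+19+30+51+57+64+84 = 305.
LPT (decreasing processing time): F A E G C B D.
F: waits 0, runs 0→21
A: waits 21, runs 21→41
E: waits 41, runs 41→60
G: waits 60, runs 60→71
C: waits 71, runs 71→78
B: waits 78, runs 78→84
D: waits 84, runs 84→89
Sum = 0+21+41+60+71+78+84 = 355.
Difference = 305 − 355 = -50.

-50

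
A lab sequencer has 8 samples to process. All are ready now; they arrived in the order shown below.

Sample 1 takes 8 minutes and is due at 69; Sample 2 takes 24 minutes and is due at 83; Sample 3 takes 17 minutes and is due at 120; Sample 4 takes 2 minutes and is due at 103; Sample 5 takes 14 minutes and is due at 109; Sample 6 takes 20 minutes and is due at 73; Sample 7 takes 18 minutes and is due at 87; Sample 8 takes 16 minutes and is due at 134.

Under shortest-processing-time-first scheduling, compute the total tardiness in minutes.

58

SPT (increasing processing time): Sample 4 Sample 1 Sample 5 Sample 8 Sample 3 Sample 7 Sample 6 Sample 2.
Sample 4: 0→2, due 103, tardiness 0
Sample 1: 2→10, due 69, tardiness 0
Sample 5: 10→24, due 109, tardiness 0
Sample 8: 24→40, due 134, tardiness 0
Sample 3: 40→57, due 120, tardiness 0
Sample 7: 57→75, due 87, tardiness 0
Sample 6: 75→95, due 73, tardiness 22
Sample 2: 95→119, due 83, tardiness 36
Sum = 0+0+0+0+0+0+22+36 = 58.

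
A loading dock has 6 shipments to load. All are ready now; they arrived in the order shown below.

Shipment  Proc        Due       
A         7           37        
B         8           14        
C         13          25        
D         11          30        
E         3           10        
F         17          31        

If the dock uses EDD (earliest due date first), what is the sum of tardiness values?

48

EDD (increasing due date): E B C D F A.
E: 0→3, due 10, tardiness 0
B: 3→11, due 14, tardiness 0
C: 11→24, due 25, tardiness 0
D: 24→35, due 30, tardiness 5
F: 35→52, due 31, tardiness 21
A: 52→59, due 37, tardiness 22
Sum = 0+0+0+5+21+22 = 48.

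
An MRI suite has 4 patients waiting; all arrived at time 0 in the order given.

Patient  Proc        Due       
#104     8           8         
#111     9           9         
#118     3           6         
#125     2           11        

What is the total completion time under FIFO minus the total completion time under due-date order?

FIFO (arrival order): #104 #111 #118 #125.
#104: 0→8
#111: 8→17
#118: 17→20
#125: 20→22
Sum = 8+17+20+22 = 67.
EDD (increasing due date): #118 #104 #111 #125.
#118: 0→3
#104: 3→11
#111: 11→20
#125: 20→22
Sum = 3+11+20+22 = 56.
Difference = 67 − 56 = 11.

11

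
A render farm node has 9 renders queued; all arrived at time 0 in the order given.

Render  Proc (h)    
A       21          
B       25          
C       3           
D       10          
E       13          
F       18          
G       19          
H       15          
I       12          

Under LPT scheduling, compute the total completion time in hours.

820

LPT (decreasing processing time): B A G F H E I D C.
B: 0→25
A: 25→46
G: 46→65
F: 65→83
H: 83→98
E: 98→111
I: 111→123
D: 123→133
C: 133→136
Sum = 25+46+65+83+98+111+123+133+136 = 820.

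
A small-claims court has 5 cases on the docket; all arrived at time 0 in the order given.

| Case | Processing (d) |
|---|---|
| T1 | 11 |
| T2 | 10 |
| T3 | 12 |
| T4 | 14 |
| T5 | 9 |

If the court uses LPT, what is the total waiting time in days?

124

LPT (decreasing processing time): T4 T3 T1 T2 T5.
T4: waits 0, runs 0→14
T3: waits 14, runs 14→26
T1: waits 26, runs 26→37
T2: waits 37, runs 37→47
T5: waits 47, runs 47→56
Sum = 0+14+26+37+47 = 124.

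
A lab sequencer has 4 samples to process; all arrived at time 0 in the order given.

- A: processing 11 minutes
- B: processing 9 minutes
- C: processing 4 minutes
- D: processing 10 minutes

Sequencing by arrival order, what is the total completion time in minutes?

89

FIFO (arrival order): A B C D.
A: 0→11
B: 11→20
C: 20→24
D: 24→34
Sum = 11+20+24+34 = 89.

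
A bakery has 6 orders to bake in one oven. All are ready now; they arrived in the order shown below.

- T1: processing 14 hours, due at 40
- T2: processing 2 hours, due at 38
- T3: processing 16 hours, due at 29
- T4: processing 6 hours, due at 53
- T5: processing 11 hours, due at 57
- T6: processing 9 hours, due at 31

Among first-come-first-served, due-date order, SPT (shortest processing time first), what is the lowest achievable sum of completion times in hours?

155

FIFO (arrival order): T1 T2 T3 T4 T5 T6.
T1: 0→14
T2: 14→16
T3: 16→32
T4: 32→38
T5: 38→49
T6: 49→58
Sum = 14+16+32+38+49+58 = 207.
EDD (increasing due date): T3 T6 T2 T1 T4 T5.
T3: 0→16
T6: 16→25
T2: 25→27
T1: 27→41
T4: 41→47
T5: 47→58
Sum = 16+25+27+41+47+58 = 214.
SPT (increasing processing time): T2 T4 T6 T5 T1 T3.
T2: 0→2
T4: 2→8
T6: 8→17
T5: 17→28
T1: 28→42
T3: 42→58
Sum = 2+8+17+28+42+58 = 155.
FIFO 207, EDD 214, SPT 155 → minimum 155.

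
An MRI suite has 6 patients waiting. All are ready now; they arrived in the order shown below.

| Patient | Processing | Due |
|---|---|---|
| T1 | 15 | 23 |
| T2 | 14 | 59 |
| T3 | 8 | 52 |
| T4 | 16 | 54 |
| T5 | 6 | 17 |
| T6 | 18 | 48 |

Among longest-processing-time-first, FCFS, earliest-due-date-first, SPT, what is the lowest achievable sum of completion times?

LPT (decreasing processing time): T6 T4 T1 T2 T3 T5.
T6: 0→18
T4: 18→34
T1: 34→49
T2: 49→63
T3: 63→71
T5: 71→77
Sum = 18+34+49+63+71+77 = 312.
FIFO (arrival order): T1 T2 T3 T4 T5 T6.
T1: 0→15
T2: 15→29
T3: 29→37
T4: 37→53
T5: 53→59
T6: 59→77
Sum = 15+29+37+53+59+77 = 270.
EDD (increasing due date): T5 T1 T6 T3 T4 T2.
T5: 0→6
T1: 6→21
T6: 21→39
T3: 39→47
T4: 47→63
T2: 63→77
Sum = 6+21+39+47+63+77 = 253.
SPT (increasing processing time): T5 T3 T2 T1 T4 T6.
T5: 0→6
T3: 6→14
T2: 14→28
T1: 28→43
T4: 43→59
T6: 59→77
Sum = 6+14+28+43+59+77 = 227.
LPT 312, FIFO 270, EDD 253, SPT 227 → minimum 227.

227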